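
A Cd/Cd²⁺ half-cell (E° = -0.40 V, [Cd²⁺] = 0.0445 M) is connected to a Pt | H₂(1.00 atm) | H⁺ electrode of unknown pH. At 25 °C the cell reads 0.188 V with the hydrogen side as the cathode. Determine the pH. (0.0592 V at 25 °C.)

E°_cell = 0.40 V and n = 2.
log Q = n(E° − E)/0.0592 = 2×(0.40 − 0.188)/0.0592 = 7.162.
With Q = [Cd²⁺]·P(H₂) / [H⁺]^2, solving for [H⁺] gives log[H⁺] = -4.257, so pH = 4.26.

pH = 4.26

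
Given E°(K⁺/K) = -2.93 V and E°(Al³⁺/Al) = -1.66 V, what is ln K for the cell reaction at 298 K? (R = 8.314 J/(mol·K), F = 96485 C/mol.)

ln K = 148.4

E°_cell = -1.66 − (-2.93) = 1.27 V, with n = 3 electrons transferred.
At equilibrium E = 0, so the Nernst equation gives ln K = nFE°/RT = (3)(96485)(1.27)/((8.314)(298)) = 148.37.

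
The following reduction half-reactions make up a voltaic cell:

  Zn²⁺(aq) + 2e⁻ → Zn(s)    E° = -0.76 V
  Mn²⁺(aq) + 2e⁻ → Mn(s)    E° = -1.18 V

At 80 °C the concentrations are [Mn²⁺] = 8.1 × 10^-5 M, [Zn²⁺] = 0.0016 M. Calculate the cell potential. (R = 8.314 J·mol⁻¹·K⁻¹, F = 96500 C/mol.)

0.465 V

The Zn²⁺/Zn couple has the higher reduction potential and acts as the cathode, so E°_cell = -0.76 − (-1.18) = 0.42 V.
Balancing electrons gives n = 2; the reaction quotient is Q = [Mn²⁺]/[Zn²⁺] = 0.0506.
E = E° − (RT/nF) ln Q = 0.42 − (8.314×353)/(2×96500) × (-2.983) = 0.420 + 0.045 = 0.465 V.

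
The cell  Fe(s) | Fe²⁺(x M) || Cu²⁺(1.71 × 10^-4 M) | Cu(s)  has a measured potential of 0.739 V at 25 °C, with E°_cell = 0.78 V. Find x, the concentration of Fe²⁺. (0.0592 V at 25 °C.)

0.0042 M

From the Nernst equation, log Q = n(E° − E)/0.0592 = 2(0.78 − 0.739)/0.0592 = 1.385, so Q = 24.3.
With Q = [Fe²⁺]/[Cu²⁺] and the known concentrations, [Fe²⁺] in the numerator gives [Fe²⁺] = 0.0042 M.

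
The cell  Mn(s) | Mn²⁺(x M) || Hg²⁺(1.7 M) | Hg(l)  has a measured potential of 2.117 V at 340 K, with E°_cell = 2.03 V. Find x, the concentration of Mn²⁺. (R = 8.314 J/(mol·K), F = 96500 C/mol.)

0.0045 M

From the Nernst equation, ln Q = nF(E° − E)/RT = 2×96500×(2.03 − 2.117)/(8.314×340) = -5.940, so Q = 0.00263.
With Q = [Mn²⁺]/[Hg²⁺] and the known concentrations, [Mn²⁺] in the numerator gives [Mn²⁺] = 0.0045 M.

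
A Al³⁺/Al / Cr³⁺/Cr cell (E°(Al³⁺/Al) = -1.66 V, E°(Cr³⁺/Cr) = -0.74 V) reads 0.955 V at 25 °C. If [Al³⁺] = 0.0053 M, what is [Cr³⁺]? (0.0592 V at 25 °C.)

0.31 M

From the Nernst equation, log Q = n(E° − E)/0.0592 = 3(0.92 − 0.955)/0.0592 = -1.774, so Q = 0.0168.
With Q = [Al³⁺]/[Cr³⁺] and the known concentrations, [Cr³⁺] in the denominator gives [Cr³⁺] = 0.31 M.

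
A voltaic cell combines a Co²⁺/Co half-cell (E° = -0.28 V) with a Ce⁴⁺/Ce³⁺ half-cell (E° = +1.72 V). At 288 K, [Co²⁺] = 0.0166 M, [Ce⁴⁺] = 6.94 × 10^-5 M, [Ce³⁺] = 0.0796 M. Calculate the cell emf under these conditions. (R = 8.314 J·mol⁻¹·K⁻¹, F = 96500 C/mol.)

The Ce⁴⁺/Ce³⁺ couple has the higher reduction potential and acts as the cathode, so E°_cell = +1.72 − (-0.28) = 2.00 V.
Balancing electrons gives n = 2; the reaction quotient is Q = [Co²⁺]·[Ce³⁺]^2/[Ce⁴⁺]^2 = 2.18 × 10^4.
E = E° − (RT/nF) ln Q = 2.00 − (8.314×288)/(2×96500) × (9.991) = 2.000 − 0.124 = 1.876 V.

1.88 V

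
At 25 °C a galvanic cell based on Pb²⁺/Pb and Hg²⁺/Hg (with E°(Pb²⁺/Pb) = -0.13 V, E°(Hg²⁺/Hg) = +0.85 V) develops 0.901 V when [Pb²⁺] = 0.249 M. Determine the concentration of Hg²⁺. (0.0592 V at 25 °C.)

From the Nernst equation, log Q = n(E° − E)/0.0592 = 2(0.98 − 0.901)/0.0592 = 2.669, so Q = 467.
With Q = [Pb²⁺]/[Hg²⁺] and the known concentrations, [Hg²⁺] in the denominator gives [Hg²⁺] = 5.3 × 10^-4 M.

5.3 × 10^-4 M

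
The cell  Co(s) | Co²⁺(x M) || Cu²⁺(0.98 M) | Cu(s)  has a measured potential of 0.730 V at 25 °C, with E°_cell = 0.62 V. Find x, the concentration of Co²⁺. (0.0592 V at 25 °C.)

From the Nernst equation, log Q = n(E° − E)/0.0592 = 2(0.62 − 0.730)/0.0592 = -3.716, so Q = 1.92 × 10^-4.
With Q = [Co²⁺]/[Cu²⁺] and the known concentrations, [Co²⁺] in the numerator gives [Co²⁺] = 1.9 × 10^-4 M.

1.9 × 10^-4 M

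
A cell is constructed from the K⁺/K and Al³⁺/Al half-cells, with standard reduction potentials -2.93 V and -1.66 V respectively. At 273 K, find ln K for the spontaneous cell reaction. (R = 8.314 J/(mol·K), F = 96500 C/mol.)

E°_cell = -1.66 − (-2.93) = 1.27 V, with n = 3 electrons transferred.
At equilibrium E = 0, so the Nernst equation gives ln K = nFE°/RT = (3)(96500)(1.27)/((8.314)(273)) = 161.99.

ln K = 162.0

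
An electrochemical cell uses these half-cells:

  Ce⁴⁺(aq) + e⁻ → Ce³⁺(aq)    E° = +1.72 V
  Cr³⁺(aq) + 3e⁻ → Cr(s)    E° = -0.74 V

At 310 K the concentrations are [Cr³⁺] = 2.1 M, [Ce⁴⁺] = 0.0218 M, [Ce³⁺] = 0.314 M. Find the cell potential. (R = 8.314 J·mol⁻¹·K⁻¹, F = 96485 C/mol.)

The Ce⁴⁺/Ce³⁺ couple has the higher reduction potential and acts as the cathode, so E°_cell = +1.72 − (-0.74) = 2.46 V.
Balancing electrons gives n = 3; the reaction quotient is Q = [Cr³⁺]·[Ce³⁺]^3/[Ce⁴⁺]^3 = 6280.
E = E° − (RT/nF) ln Q = 2.46 − (8.314×310)/(3×96485) × (8.744) = 2.460 − 0.078 = 2.382 V.

2.38 V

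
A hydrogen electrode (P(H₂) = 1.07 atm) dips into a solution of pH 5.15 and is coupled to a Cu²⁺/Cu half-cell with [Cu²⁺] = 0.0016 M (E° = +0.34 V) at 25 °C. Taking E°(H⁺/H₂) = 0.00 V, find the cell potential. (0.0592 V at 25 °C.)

The Cu²⁺/Cu couple is the cathode, so E°_cell = 0.34 V; n = 2.
[H⁺] = 10^(−5.15) = 7.1 × 10^-6 M, and Q = [H⁺]^2 / ([Cu²⁺]·P(H₂)) = 2.93 × 10^-8.
E = E° − (0.0592/2) log Q = 0.34 − (0.0592/2)(-7.534) = 0.563 V.

0.56 V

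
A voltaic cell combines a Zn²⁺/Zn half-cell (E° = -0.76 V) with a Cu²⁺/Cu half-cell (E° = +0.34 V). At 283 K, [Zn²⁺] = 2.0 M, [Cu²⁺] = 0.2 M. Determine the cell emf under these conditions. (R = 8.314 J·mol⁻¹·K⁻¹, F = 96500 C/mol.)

1.07 V

The Cu²⁺/Cu couple has the higher reduction potential and acts as the cathode, so E°_cell = +0.34 − (-0.76) = 1.10 V.
Balancing electrons gives n = 2; the reaction quotient is Q = [Zn²⁺]/[Cu²⁺] = 10.0.
E = E° − (RT/nF) ln Q = 1.10 − (8.314×283)/(2×96500) × (2.303) = 1.100 − 0.028 = 1.072 V.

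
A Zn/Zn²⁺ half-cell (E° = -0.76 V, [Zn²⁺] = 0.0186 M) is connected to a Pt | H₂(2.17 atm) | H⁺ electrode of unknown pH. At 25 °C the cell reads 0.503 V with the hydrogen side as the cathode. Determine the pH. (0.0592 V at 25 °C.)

pH = 5.04

E°_cell = 0.76 V and n = 2.
log Q = n(E° − E)/0.0592 = 2×(0.76 − 0.503)/0.0592 = 8.682.
With Q = [Zn²⁺]·P(H₂) / [H⁺]^2, solving for [H⁺] gives log[H⁺] = -5.038, so pH = 5.04.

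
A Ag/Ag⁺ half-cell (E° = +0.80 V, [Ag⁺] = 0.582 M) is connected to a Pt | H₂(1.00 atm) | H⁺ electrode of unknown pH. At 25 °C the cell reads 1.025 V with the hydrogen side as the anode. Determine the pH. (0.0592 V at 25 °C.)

pH = 4.04

E°_cell = 0.80 V and n = 2.
log Q = n(E° − E)/0.0592 = 2×(0.80 − 1.025)/0.0592 = -7.601.
With Q = [H⁺]^2 / ([Ag⁺]^2·P(H₂)), solving for [H⁺] gives log[H⁺] = -4.036, so pH = 4.04.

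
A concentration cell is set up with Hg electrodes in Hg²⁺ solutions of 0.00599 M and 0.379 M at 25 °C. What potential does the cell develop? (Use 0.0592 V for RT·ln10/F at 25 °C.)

Both half-cells are Hg²⁺/Hg, so E°_cell = 0. The concentrated side is the cathode; the cell reaction moves Hg²⁺ from high to low concentration with n = 2.
Q = [Hg²⁺]_dilute/[Hg²⁺]_conc = 0.00599/0.379 = 0.0158.
E = 0 − (0.0592/2) log Q = −(0.0592/2)(-1.801) = 0.0533 V.

0.053 V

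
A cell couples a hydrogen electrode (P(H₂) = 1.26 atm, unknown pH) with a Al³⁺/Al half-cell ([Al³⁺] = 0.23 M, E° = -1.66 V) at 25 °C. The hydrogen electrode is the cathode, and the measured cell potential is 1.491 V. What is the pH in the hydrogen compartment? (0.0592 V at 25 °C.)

E°_cell = 1.66 V and n = 6.
log Q = n(E° − E)/0.0592 = 6×(1.66 − 1.491)/0.0592 = 17.128.
With Q = [Al³⁺]^2·P(H₂)^3 / [H⁺]^6, solving for [H⁺] gives log[H⁺] = -3.017, so pH = 3.02.

pH = 3.02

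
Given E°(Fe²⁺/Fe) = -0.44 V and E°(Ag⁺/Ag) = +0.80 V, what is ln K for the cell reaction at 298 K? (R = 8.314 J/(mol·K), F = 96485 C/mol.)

ln K = 96.6

E°_cell = +0.80 − (-0.44) = 1.24 V, with n = 2 electrons transferred.
At equilibrium E = 0, so the Nernst equation gives ln K = nFE°/RT = (2)(96485)(1.24)/((8.314)(298)) = 96.58.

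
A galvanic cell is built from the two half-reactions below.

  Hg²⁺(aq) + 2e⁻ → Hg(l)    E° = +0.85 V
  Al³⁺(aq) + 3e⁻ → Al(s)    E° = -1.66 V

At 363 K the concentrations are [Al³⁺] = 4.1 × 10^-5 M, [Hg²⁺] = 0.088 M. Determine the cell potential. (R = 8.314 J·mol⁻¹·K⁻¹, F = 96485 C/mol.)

The Hg²⁺/Hg couple has the higher reduction potential and acts as the cathode, so E°_cell = +0.85 − (-1.66) = 2.51 V.
Balancing electrons gives n = 6; the reaction quotient is Q = [Al³⁺]^2/[Hg²⁺]^3 = 2.47 × 10^-6.
E = E° − (RT/nF) ln Q = 2.51 − (8.314×363)/(6×96485) × (-12.913) = 2.510 + 0.067 = 2.577 V.

2.58 V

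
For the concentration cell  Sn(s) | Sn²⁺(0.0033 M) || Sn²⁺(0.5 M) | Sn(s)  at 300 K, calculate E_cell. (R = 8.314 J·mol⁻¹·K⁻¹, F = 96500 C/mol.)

0.065 V

Both half-cells are Sn²⁺/Sn, so E°_cell = 0. The concentrated side is the cathode; the cell reaction moves Sn²⁺ from high to low concentration with n = 2.
Q = [Sn²⁺]_dilute/[Sn²⁺]_conc = 0.0033/0.5 = 0.00660.
E = 0 − (RT/nF) ln Q = −((8.314×300)/(2×96500))(-5.021) = 0.0649 V.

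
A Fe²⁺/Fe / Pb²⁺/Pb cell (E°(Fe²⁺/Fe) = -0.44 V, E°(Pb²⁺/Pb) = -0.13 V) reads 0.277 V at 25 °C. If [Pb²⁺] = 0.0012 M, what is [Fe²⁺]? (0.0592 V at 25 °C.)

0.016 M

From the Nernst equation, log Q = n(E° − E)/0.0592 = 2(0.31 − 0.277)/0.0592 = 1.115, so Q = 13.0.
With Q = [Fe²⁺]/[Pb²⁺] and the known concentrations, [Fe²⁺] in the numerator gives [Fe²⁺] = 0.016 M.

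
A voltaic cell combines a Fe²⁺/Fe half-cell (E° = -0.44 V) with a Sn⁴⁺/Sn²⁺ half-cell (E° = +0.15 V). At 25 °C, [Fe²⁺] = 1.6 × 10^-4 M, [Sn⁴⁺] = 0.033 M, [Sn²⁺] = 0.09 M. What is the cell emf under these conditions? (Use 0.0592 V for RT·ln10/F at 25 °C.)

0.689 V

The Sn⁴⁺/Sn²⁺ couple has the higher reduction potential and acts as the cathode, so E°_cell = +0.15 − (-0.44) = 0.59 V.
Balancing electrons gives n = 2; the reaction quotient is Q = [Fe²⁺]·[Sn²⁺]/[Sn⁴⁺] = 4.36 × 10^-4.
At 25 °C, E = E° − (0.0592/n) log Q = 0.59 − (0.0592/2)(-3.360) = 0.590 + 0.099 = 0.689 V.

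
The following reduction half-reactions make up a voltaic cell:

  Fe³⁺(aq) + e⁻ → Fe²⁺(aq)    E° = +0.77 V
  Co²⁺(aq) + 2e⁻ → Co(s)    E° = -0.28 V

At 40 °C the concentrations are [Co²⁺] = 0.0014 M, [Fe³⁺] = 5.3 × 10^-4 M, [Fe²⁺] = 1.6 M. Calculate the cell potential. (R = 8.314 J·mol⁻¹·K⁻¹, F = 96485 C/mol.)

The Fe³⁺/Fe²⁺ couple has the higher reduction potential and acts as the cathode, so E°_cell = +0.77 − (-0.28) = 1.05 V.
Balancing electrons gives n = 2; the reaction quotient is Q = [Co²⁺]·[Fe²⁺]^2/[Fe³⁺]^2 = 1.28 × 10^4.
E = E° − (RT/nF) ln Q = 1.05 − (8.314×313)/(2×96485) × (9.454) = 1.050 − 0.127 = 0.923 V.

0.923 V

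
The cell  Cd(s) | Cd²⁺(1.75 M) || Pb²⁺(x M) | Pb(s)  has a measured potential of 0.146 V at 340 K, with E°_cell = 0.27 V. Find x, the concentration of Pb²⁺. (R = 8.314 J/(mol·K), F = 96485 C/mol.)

3.7 × 10^-4 M

From the Nernst equation, ln Q = nF(E° − E)/RT = 2×96485×(0.27 − 0.146)/(8.314×340) = 8.465, so Q = 4750.
With Q = [Cd²⁺]/[Pb²⁺] and the known concentrations, [Pb²⁺] in the denominator gives [Pb²⁺] = 3.7 × 10^-4 M.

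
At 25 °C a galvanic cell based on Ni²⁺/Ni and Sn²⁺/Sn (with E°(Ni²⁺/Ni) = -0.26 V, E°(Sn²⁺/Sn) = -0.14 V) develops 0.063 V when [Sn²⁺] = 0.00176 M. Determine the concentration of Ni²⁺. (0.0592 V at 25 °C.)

0.15 M

From the Nernst equation, log Q = n(E° − E)/0.0592 = 2(0.12 − 0.063)/0.0592 = 1.926, so Q = 84.3.
With Q = [Ni²⁺]/[Sn²⁺] and the known concentrations, [Ni²⁺] in the numerator gives [Ni²⁺] = 0.15 M.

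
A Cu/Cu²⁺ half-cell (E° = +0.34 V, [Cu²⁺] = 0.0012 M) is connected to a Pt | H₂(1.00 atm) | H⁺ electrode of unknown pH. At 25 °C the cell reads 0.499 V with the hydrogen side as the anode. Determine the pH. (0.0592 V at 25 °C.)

pH = 4.15

E°_cell = 0.34 V and n = 2.
log Q = n(E° − E)/0.0592 = 2×(0.34 − 0.499)/0.0592 = -5.372.
With Q = [H⁺]^2 / ([Cu²⁺]·P(H₂)), solving for [H⁺] gives log[H⁺] = -4.146, so pH = 4.15.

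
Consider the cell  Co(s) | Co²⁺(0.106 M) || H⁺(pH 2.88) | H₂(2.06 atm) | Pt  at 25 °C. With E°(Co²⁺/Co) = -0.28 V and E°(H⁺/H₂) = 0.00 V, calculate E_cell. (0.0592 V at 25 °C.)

The hydrogen couple is the cathode, so E°_cell = 0.28 V; n = 2.
[H⁺] = 10^(−2.88) = 0.0013 M, and Q = [Co²⁺]·P(H₂) / [H⁺]^2 = 1.26 × 10^5.
E = E° − (0.0592/2) log Q = 0.28 − (0.0592/2)(5.099) = 0.129 V.

0.13 V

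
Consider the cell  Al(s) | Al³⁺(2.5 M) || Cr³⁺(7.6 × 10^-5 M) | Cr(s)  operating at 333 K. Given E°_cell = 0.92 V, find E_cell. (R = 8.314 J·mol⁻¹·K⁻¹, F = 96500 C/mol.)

0.821 V

Balancing electrons gives n = 3; the reaction quotient is Q = [Al³⁺]/[Cr³⁺] = 3.29 × 10^4.
E = E° − (RT/nF) ln Q = 0.92 − (8.314×333)/(3×96500) × (10.401) = 0.920 − 0.099 = 0.821 V.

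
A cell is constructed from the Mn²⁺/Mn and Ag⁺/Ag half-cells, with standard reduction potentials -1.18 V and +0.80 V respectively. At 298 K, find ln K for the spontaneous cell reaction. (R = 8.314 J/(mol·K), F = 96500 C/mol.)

E°_cell = +0.80 − (-1.18) = 1.98 V, with n = 2 electrons transferred.
At equilibrium E = 0, so the Nernst equation gives ln K = nFE°/RT = (2)(96500)(1.98)/((8.314)(298)) = 154.24.

ln K = 154.2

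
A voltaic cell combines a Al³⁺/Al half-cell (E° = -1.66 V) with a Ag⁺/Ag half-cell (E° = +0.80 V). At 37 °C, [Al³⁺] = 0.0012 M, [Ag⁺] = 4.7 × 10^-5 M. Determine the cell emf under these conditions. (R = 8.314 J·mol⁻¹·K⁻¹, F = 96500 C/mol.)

2.25 V

The Ag⁺/Ag couple has the higher reduction potential and acts as the cathode, so E°_cell = +0.80 − (-1.66) = 2.46 V.
Balancing electrons gives n = 3; the reaction quotient is Q = [Al³⁺]/[Ag⁺]^3 = 1.16 × 10^10.
E = E° − (RT/nF) ln Q = 2.46 − (8.314×310)/(3×96500) × (23.171) = 2.460 − 0.206 = 2.254 V.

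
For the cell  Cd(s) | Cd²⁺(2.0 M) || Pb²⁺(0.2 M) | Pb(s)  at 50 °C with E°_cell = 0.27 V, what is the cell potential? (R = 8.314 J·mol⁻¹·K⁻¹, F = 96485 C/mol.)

0.238 V

Balancing electrons gives n = 2; the reaction quotient is Q = [Cd²⁺]/[Pb²⁺] = 10.0.
E = E° − (RT/nF) ln Q = 0.27 − (8.314×323)/(2×96485) × (2.303) = 0.270 − 0.032 = 0.238 V.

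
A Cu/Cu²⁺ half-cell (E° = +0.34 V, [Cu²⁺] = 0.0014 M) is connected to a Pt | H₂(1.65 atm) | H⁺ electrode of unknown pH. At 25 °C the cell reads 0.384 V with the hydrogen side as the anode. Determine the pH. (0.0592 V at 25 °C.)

E°_cell = 0.34 V and n = 2.
log Q = n(E° − E)/0.0592 = 2×(0.34 − 0.384)/0.0592 = -1.486.
With Q = [H⁺]^2 / ([Cu²⁺]·P(H₂)), solving for [H⁺] gives log[H⁺] = -2.061, so pH = 2.06.

pH = 2.06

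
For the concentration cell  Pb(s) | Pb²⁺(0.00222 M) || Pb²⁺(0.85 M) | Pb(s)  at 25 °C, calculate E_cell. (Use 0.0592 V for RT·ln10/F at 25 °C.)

0.076 V

Both half-cells are Pb²⁺/Pb, so E°_cell = 0. The concentrated side is the cathode; the cell reaction moves Pb²⁺ from high to low concentration with n = 2.
Q = [Pb²⁺]_dilute/[Pb²⁺]_conc = 0.00222/0.85 = 0.00261.
E = 0 − (0.0592/2) log Q = −(0.0592/2)(-2.583) = 0.0765 V.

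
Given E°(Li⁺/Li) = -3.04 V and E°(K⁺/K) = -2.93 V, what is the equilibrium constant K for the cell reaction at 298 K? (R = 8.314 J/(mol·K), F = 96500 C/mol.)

E°_cell = -2.93 − (-3.04) = 0.11 V, with n = 1 electron transferred.
At equilibrium E = 0, so the Nernst equation gives ln K = nFE°/RT = (1)(96500)(0.11)/((8.314)(298)) = 4.28.
K = e^4.28 = 73.

73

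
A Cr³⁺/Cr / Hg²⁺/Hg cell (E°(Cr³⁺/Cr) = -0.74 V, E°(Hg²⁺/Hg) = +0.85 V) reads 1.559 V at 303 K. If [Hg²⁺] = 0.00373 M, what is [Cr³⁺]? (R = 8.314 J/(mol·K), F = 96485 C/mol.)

From the Nernst equation, ln Q = nF(E° − E)/RT = 6×96485×(1.59 − 1.559)/(8.314×303) = 7.124, so Q = 1240.
With Q = [Cr³⁺]^2/[Hg²⁺]^3 and the known concentrations, [Cr³⁺]^2 in the numerator gives [Cr³⁺] = 0.008 M.

0.008 M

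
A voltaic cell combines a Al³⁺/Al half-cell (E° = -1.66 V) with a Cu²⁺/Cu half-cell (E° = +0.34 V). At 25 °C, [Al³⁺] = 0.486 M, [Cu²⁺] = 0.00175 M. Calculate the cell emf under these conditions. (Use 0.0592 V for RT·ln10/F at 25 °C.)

1.92 V

The Cu²⁺/Cu couple has the higher reduction potential and acts as the cathode, so E°_cell = +0.34 − (-1.66) = 2.00 V.
Balancing electrons gives n = 6; the reaction quotient is Q = [Al³⁺]^2/[Cu²⁺]^3 = 4.41 × 10^7.
At 25 °C, E = E° − (0.0592/n) log Q = 2.00 − (0.0592/6)(7.644) = 2.000 − 0.075 = 1.925 V.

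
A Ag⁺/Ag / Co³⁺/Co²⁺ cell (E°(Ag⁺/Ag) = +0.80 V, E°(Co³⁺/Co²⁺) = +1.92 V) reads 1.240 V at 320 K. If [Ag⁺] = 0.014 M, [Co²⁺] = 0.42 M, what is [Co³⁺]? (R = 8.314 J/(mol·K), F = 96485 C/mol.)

0.46 M

From the Nernst equation, ln Q = nF(E° − E)/RT = 1×96485×(1.12 − 1.240)/(8.314×320) = -4.352, so Q = 0.0129.
With Q = [Ag⁺]·[Co²⁺]/[Co³⁺] and the known concentrations, [Co³⁺] in the denominator gives [Co³⁺] = 0.46 M.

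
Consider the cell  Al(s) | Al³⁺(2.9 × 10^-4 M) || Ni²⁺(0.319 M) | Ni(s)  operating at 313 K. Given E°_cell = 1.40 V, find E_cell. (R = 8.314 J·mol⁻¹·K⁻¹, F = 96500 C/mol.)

1.46 V

Balancing electrons gives n = 6; the reaction quotient is Q = [Al³⁺]^2/[Ni²⁺]^3 = 2.59 × 10^-6.
E = E° − (RT/nF) ln Q = 1.40 − (8.314×313)/(6×96500) × (-12.864) = 1.400 + 0.058 = 1.458 V.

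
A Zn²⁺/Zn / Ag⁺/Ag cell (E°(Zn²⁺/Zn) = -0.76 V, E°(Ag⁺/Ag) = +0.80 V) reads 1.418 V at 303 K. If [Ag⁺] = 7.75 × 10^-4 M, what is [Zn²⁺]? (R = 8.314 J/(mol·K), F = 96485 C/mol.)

From the Nernst equation, ln Q = nF(E° − E)/RT = 2×96485×(1.56 − 1.418)/(8.314×303) = 10.877, so Q = 5.3 × 10^4.
With Q = [Zn²⁺]/[Ag⁺]^2 and the known concentrations, [Zn²⁺] in the numerator gives [Zn²⁺] = 0.032 M.

0.032 M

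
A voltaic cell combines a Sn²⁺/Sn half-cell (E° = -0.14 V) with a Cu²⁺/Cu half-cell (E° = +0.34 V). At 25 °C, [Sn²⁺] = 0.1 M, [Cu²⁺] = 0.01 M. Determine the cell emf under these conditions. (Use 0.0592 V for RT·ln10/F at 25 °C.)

0.450 V

The Cu²⁺/Cu couple has the higher reduction potential and acts as the cathode, so E°_cell = +0.34 − (-0.14) = 0.48 V.
Balancing electrons gives n = 2; the reaction quotient is Q = [Sn²⁺]/[Cu²⁺] = 10.0.
At 25 °C, E = E° − (0.0592/n) log Q = 0.48 − (0.0592/2)(1.000) = 0.480 − 0.030 = 0.450 V.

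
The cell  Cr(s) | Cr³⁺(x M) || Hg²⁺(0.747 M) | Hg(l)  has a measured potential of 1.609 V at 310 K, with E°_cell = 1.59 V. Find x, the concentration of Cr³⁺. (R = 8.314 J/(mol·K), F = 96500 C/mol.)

From the Nernst equation, ln Q = nF(E° − E)/RT = 6×96500×(1.59 − 1.609)/(8.314×310) = -4.268, so Q = 0.0140.
With Q = [Cr³⁺]^2/[Hg²⁺]^3 and the known concentrations, [Cr³⁺]^2 in the numerator gives [Cr³⁺] = 0.076 M.

0.076 M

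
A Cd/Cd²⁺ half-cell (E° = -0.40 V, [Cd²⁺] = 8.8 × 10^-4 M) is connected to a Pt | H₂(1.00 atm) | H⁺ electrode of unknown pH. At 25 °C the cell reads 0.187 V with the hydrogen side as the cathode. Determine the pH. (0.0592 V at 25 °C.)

E°_cell = 0.40 V and n = 2.
log Q = n(E° − E)/0.0592 = 2×(0.40 − 0.187)/0.0592 = 7.196.
With Q = [Cd²⁺]·P(H₂) / [H⁺]^2, solving for [H⁺] gives log[H⁺] = -5.126, so pH = 5.13.

pH = 5.13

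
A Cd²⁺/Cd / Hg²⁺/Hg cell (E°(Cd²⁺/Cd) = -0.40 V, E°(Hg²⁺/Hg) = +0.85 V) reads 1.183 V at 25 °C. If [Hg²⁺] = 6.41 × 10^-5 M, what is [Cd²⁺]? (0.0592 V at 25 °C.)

From the Nernst equation, log Q = n(E° − E)/0.0592 = 2(1.25 − 1.183)/0.0592 = 2.264, so Q = 183.
With Q = [Cd²⁺]/[Hg²⁺] and the known concentrations, [Cd²⁺] in the numerator gives [Cd²⁺] = 0.012 M.

0.012 M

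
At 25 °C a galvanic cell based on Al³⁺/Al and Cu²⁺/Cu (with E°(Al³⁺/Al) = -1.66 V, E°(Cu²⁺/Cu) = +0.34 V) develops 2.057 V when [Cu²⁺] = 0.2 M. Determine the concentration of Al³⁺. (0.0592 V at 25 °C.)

1.2 × 10^-4 M

From the Nernst equation, log Q = n(E° − E)/0.0592 = 6(2.00 − 2.057)/0.0592 = -5.777, so Q = 1.67 × 10^-6.
With Q = [Al³⁺]^2/[Cu²⁺]^3 and the known concentrations, [Al³⁺]^2 in the numerator gives [Al³⁺] = 1.2 × 10^-4 M.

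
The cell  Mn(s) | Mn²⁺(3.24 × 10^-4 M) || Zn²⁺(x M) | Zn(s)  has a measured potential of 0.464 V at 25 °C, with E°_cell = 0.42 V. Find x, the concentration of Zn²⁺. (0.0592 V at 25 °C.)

From the Nernst equation, log Q = n(E° − E)/0.0592 = 2(0.42 − 0.464)/0.0592 = -1.486, so Q = 0.0326.
With Q = [Mn²⁺]/[Zn²⁺] and the known concentrations, [Zn²⁺] in the denominator gives [Zn²⁺] = 0.0099 M.

0.0099 M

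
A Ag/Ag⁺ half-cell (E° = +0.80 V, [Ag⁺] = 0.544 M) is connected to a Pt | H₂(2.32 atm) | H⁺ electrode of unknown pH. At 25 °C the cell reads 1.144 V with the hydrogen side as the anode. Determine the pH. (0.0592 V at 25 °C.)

E°_cell = 0.80 V and n = 2.
log Q = n(E° − E)/0.0592 = 2×(0.80 − 1.144)/0.0592 = -11.622.
With Q = [H⁺]^2 / ([Ag⁺]^2·P(H₂)), solving for [H⁺] gives log[H⁺] = -5.892, so pH = 5.89.

pH = 5.89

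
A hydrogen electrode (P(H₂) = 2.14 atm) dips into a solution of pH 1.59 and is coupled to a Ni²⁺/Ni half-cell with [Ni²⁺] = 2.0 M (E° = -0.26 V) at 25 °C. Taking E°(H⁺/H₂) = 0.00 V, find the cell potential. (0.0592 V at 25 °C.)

0.15 V

The hydrogen couple is the cathode, so E°_cell = 0.26 V; n = 2.
[H⁺] = 10^(−1.59) = 0.026 M, and Q = [Ni²⁺]·P(H₂) / [H⁺]^2 = 6480.
E = E° − (0.0592/2) log Q = 0.26 − (0.0592/2)(3.811) = 0.147 V.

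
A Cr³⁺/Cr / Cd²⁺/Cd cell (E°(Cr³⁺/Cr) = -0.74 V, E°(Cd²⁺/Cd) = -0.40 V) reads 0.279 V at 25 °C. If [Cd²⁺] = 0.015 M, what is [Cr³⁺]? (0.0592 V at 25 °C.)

2.3 M

From the Nernst equation, log Q = n(E° − E)/0.0592 = 6(0.34 − 0.279)/0.0592 = 6.182, so Q = 1.52 × 10^6.
With Q = [Cr³⁺]^2/[Cd²⁺]^3 and the known concentrations, [Cr³⁺]^2 in the numerator gives [Cr³⁺] = 2.3 M.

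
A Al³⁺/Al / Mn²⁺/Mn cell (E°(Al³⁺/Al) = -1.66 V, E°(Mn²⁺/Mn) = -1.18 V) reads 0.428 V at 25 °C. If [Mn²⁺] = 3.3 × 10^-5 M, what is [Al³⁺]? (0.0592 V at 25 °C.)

8.2 × 10^-5 M

From the Nernst equation, log Q = n(E° − E)/0.0592 = 6(0.48 − 0.428)/0.0592 = 5.270, so Q = 1.86 × 10^5.
With Q = [Al³⁺]^2/[Mn²⁺]^3 and the known concentrations, [Al³⁺]^2 in the numerator gives [Al³⁺] = 8.2 × 10^-5 M.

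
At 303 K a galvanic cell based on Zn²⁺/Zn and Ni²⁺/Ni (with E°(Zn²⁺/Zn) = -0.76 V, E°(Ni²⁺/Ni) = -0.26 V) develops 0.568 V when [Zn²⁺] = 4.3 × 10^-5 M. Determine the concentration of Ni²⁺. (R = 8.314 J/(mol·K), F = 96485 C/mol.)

0.0079 M

From the Nernst equation, ln Q = nF(E° − E)/RT = 2×96485×(0.50 − 0.568)/(8.314×303) = -5.209, so Q = 0.00547.
With Q = [Zn²⁺]/[Ni²⁺] and the known concentrations, [Ni²⁺] in the denominator gives [Ni²⁺] = 0.0079 M.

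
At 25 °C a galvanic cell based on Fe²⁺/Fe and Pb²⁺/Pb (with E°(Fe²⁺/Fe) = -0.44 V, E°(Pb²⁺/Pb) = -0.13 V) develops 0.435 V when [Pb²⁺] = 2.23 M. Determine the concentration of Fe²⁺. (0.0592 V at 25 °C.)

1.3 × 10^-4 M

From the Nernst equation, log Q = n(E° − E)/0.0592 = 2(0.31 − 0.435)/0.0592 = -4.223, so Q = 5.98 × 10^-5.
With Q = [Fe²⁺]/[Pb²⁺] and the known concentrations, [Fe²⁺] in the numerator gives [Fe²⁺] = 1.3 × 10^-4 M.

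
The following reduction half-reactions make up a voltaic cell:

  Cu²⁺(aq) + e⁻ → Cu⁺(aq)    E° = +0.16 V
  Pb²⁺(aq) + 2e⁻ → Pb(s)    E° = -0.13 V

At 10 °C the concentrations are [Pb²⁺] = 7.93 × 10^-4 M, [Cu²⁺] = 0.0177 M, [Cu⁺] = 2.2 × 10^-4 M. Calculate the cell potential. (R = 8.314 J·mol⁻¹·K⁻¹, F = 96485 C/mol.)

0.484 V

The Cu²⁺/Cu⁺ couple has the higher reduction potential and acts as the cathode, so E°_cell = +0.16 − (-0.13) = 0.29 V.
Balancing electrons gives n = 2; the reaction quotient is Q = [Pb²⁺]·[Cu⁺]^2/[Cu²⁺]^2 = 1.23 × 10^-7.
E = E° − (RT/nF) ln Q = 0.29 − (8.314×283)/(2×96485) × (-15.915) = 0.290 + 0.194 = 0.484 V.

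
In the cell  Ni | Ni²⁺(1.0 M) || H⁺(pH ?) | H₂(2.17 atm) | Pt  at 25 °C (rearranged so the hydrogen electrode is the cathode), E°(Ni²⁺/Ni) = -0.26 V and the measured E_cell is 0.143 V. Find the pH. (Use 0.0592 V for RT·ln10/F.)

E°_cell = 0.26 V and n = 2.
log Q = n(E° − E)/0.0592 = 2×(0.26 − 0.143)/0.0592 = 3.953.
With Q = [Ni²⁺]·P(H₂) / [H⁺]^2, solving for [H⁺] gives log[H⁺] = -1.808, so pH = 1.81.

pH = 1.81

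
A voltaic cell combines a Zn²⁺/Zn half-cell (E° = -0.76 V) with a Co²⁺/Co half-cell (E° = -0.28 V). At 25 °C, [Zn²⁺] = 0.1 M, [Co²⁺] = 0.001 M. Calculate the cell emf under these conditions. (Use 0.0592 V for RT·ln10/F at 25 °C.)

The Co²⁺/Co couple has the higher reduction potential and acts as the cathode, so E°_cell = -0.28 − (-0.76) = 0.48 V.
Balancing electrons gives n = 2; the reaction quotient is Q = [Zn²⁺]/[Co²⁺] = 100.
At 25 °C, E = E° − (0.0592/n) log Q = 0.48 − (0.0592/2)(2.000) = 0.480 − 0.059 = 0.421 V.

0.421 V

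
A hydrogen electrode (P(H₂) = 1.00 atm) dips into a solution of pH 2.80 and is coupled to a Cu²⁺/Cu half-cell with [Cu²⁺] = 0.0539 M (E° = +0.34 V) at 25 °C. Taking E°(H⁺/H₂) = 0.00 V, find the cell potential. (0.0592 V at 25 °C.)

The Cu²⁺/Cu couple is the cathode, so E°_cell = 0.34 V; n = 2.
[H⁺] = 10^(−2.80) = 0.0016 M, and Q = [H⁺]^2 / ([Cu²⁺]·P(H₂)) = 4.66 × 10^-5.
E = E° − (0.0592/2) log Q = 0.34 − (0.0592/2)(-4.332) = 0.468 V.

0.47 V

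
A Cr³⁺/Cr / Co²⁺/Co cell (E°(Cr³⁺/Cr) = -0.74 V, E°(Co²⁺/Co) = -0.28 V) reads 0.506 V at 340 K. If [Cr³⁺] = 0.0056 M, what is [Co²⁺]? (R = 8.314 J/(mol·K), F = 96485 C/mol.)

0.73 M

From the Nernst equation, ln Q = nF(E° − E)/RT = 6×96485×(0.46 − 0.506)/(8.314×340) = -9.421, so Q = 8.1 × 10^-5.
With Q = [Cr³⁺]^2/[Co²⁺]^3 and the known concentrations, [Co²⁺]^3 in the denominator gives [Co²⁺] = 0.73 M.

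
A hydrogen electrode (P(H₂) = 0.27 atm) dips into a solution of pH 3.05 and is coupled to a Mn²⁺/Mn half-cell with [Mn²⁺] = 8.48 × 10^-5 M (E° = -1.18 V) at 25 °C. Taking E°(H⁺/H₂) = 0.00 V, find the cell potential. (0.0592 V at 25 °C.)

1.14 V

The hydrogen couple is the cathode, so E°_cell = 1.18 V; n = 2.
[H⁺] = 10^(−3.05) = 8.9 × 10^-4 M, and Q = [Mn²⁺]·P(H₂) / [H⁺]^2 = 28.8.
E = E° − (0.0592/2) log Q = 1.18 − (0.0592/2)(1.460) = 1.137 V.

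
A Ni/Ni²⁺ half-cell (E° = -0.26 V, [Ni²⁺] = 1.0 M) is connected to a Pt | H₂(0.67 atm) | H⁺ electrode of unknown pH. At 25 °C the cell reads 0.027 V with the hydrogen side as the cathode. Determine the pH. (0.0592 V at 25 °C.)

pH = 4.02

E°_cell = 0.26 V and n = 2.
log Q = n(E° − E)/0.0592 = 2×(0.26 − 0.027)/0.0592 = 7.872.
With Q = [Ni²⁺]·P(H₂) / [H⁺]^2, solving for [H⁺] gives log[H⁺] = -4.023, so pH = 4.02.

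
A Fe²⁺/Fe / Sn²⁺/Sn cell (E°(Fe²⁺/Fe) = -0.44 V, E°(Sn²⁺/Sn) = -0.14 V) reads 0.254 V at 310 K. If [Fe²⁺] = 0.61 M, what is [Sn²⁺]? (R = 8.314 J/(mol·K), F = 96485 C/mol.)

0.019 M

From the Nernst equation, ln Q = nF(E° − E)/RT = 2×96485×(0.30 − 0.254)/(8.314×310) = 3.444, so Q = 31.3.
With Q = [Fe²⁺]/[Sn²⁺] and the known concentrations, [Sn²⁺] in the denominator gives [Sn²⁺] = 0.019 M.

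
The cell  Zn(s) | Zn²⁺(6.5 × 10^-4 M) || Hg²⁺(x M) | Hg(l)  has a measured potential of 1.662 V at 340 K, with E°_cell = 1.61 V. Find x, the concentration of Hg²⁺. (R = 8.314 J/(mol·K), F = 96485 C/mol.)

From the Nernst equation, ln Q = nF(E° − E)/RT = 2×96485×(1.61 − 1.662)/(8.314×340) = -3.550, so Q = 0.0287.
With Q = [Zn²⁺]/[Hg²⁺] and the known concentrations, [Hg²⁺] in the denominator gives [Hg²⁺] = 0.023 M.

0.023 M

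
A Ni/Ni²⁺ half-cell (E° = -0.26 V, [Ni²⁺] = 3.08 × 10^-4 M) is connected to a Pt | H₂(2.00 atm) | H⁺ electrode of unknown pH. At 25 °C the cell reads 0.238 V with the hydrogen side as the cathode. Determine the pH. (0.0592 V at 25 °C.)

pH = 1.98

E°_cell = 0.26 V and n = 2.
log Q = n(E° − E)/0.0592 = 2×(0.26 − 0.238)/0.0592 = 0.743.
With Q = [Ni²⁺]·P(H₂) / [H⁺]^2, solving for [H⁺] gives log[H⁺] = -1.977, so pH = 1.98.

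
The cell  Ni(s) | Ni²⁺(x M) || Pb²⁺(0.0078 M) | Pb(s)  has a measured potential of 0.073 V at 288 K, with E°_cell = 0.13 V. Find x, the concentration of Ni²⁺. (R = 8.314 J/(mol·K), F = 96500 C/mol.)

From the Nernst equation, ln Q = nF(E° − E)/RT = 2×96500×(0.13 − 0.073)/(8.314×288) = 4.594, so Q = 98.9.
With Q = [Ni²⁺]/[Pb²⁺] and the known concentrations, [Ni²⁺] in the numerator gives [Ni²⁺] = 0.77 M.

0.77 M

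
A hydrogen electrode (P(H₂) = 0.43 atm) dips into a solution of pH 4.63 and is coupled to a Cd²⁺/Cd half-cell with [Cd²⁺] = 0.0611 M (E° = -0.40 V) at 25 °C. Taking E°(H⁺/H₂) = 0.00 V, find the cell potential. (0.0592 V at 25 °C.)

0.17 V

The hydrogen couple is the cathode, so E°_cell = 0.40 V; n = 2.
[H⁺] = 10^(−4.63) = 2.3 × 10^-5 M, and Q = [Cd²⁺]·P(H₂) / [H⁺]^2 = 4.78 × 10^7.
E = E° − (0.0592/2) log Q = 0.40 − (0.0592/2)(7.680) = 0.173 V.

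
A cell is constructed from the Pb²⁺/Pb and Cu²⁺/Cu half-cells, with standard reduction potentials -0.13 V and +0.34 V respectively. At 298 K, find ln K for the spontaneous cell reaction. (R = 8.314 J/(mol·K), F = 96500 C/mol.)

ln K = 36.6

E°_cell = +0.34 − (-0.13) = 0.47 V, with n = 2 electrons transferred.
At equilibrium E = 0, so the Nernst equation gives ln K = nFE°/RT = (2)(96500)(0.47)/((8.314)(298)) = 36.61.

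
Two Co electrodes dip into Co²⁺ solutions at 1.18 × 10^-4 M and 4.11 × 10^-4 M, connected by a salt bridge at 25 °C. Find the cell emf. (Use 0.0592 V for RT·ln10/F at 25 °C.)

Both half-cells are Co²⁺/Co, so E°_cell = 0. The concentrated side is the cathode; the cell reaction moves Co²⁺ from high to low concentration with n = 2.
Q = [Co²⁺]_dilute/[Co²⁺]_conc = 1.18 × 10^-4/4.11 × 10^-4 = 0.287.
E = 0 − (0.0592/2) log Q = −(0.0592/2)(-0.542) = 0.0160 V.

0.016 V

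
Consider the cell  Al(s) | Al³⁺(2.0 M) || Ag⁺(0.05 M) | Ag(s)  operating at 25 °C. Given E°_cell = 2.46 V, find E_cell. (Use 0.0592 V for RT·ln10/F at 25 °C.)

Balancing electrons gives n = 3; the reaction quotient is Q = [Al³⁺]/[Ag⁺]^3 = 1.6 × 10^4.
At 25 °C, E = E° − (0.0592/n) log Q = 2.46 − (0.0592/3)(4.204) = 2.460 − 0.083 = 2.377 V.

2.38 V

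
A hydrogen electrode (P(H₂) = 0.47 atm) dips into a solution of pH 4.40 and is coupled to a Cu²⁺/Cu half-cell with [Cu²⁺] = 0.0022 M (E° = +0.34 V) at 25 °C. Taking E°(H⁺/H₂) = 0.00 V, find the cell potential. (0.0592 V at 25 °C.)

0.51 V

The Cu²⁺/Cu couple is the cathode, so E°_cell = 0.34 V; n = 2.
[H⁺] = 10^(−4.40) = 4 × 10^-5 M, and Q = [H⁺]^2 / ([Cu²⁺]·P(H₂)) = 1.53 × 10^-6.
E = E° − (0.0592/2) log Q = 0.34 − (0.0592/2)(-5.815) = 0.512 V.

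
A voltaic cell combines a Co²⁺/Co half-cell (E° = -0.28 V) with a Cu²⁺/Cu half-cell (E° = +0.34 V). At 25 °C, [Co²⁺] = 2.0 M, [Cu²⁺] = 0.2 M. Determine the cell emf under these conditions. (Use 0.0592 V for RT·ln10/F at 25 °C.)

The Cu²⁺/Cu couple has the higher reduction potential and acts as the cathode, so E°_cell = +0.34 − (-0.28) = 0.62 V.
Balancing electrons gives n = 2; the reaction quotient is Q = [Co²⁺]/[Cu²⁺] = 10.0.
At 25 °C, E = E° − (0.0592/n) log Q = 0.62 − (0.0592/2)(1.000) = 0.620 − 0.030 = 0.590 V.

0.590 V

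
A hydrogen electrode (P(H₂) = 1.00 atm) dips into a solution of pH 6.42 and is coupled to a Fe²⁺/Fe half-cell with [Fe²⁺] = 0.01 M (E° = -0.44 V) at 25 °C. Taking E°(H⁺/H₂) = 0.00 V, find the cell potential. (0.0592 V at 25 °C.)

The hydrogen couple is the cathode, so E°_cell = 0.44 V; n = 2.
[H⁺] = 10^(−6.42) = 3.8 × 10^-7 M, and Q = [Fe²⁺]·P(H₂) / [H⁺]^2 = 6.92 × 10^10.
E = E° − (0.0592/2) log Q = 0.44 − (0.0592/2)(10.840) = 0.119 V.

0.12 V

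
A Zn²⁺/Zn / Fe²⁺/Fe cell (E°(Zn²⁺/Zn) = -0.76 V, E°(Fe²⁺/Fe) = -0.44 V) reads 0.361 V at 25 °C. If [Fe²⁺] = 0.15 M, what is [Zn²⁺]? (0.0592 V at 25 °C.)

From the Nernst equation, log Q = n(E° − E)/0.0592 = 2(0.32 − 0.361)/0.0592 = -1.385, so Q = 0.0412.
With Q = [Zn²⁺]/[Fe²⁺] and the known concentrations, [Zn²⁺] in the numerator gives [Zn²⁺] = 0.0062 M.

0.0062 M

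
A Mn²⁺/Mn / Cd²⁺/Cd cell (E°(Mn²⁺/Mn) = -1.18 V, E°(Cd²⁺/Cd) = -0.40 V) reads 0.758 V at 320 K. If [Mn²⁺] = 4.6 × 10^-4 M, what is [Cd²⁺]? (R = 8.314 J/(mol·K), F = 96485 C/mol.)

From the Nernst equation, ln Q = nF(E° − E)/RT = 2×96485×(0.78 − 0.758)/(8.314×320) = 1.596, so Q = 4.93.
With Q = [Mn²⁺]/[Cd²⁺] and the known concentrations, [Cd²⁺] in the denominator gives [Cd²⁺] = 9.3 × 10^-5 M.

9.3 × 10^-5 M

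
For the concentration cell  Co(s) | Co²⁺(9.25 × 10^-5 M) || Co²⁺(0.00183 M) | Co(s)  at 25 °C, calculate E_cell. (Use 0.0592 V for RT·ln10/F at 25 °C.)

Both half-cells are Co²⁺/Co, so E°_cell = 0. The concentrated side is the cathode; the cell reaction moves Co²⁺ from high to low concentration with n = 2.
Q = [Co²⁺]_dilute/[Co²⁺]_conc = 9.25 × 10^-5/0.00183 = 0.0505.
E = 0 − (0.0592/2) log Q = −(0.0592/2)(-1.296) = 0.0384 V.

0.038 V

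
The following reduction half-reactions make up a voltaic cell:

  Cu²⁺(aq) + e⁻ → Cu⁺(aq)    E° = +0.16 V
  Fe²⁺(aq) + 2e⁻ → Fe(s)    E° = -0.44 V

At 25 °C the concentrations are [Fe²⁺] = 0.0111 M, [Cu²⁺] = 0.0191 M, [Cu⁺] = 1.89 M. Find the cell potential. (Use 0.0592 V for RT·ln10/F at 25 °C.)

The Cu²⁺/Cu⁺ couple has the higher reduction potential and acts as the cathode, so E°_cell = +0.16 − (-0.44) = 0.60 V.
Balancing electrons gives n = 2; the reaction quotient is Q = [Fe²⁺]·[Cu⁺]^2/[Cu²⁺]^2 = 109.
At 25 °C, E = E° − (0.0592/n) log Q = 0.60 − (0.0592/2)(2.036) = 0.600 − 0.060 = 0.540 V.

0.540 V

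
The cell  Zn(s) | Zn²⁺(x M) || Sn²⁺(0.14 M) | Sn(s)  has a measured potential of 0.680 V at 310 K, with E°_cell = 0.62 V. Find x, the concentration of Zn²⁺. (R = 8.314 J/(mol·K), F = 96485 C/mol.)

0.0016 M

From the Nernst equation, ln Q = nF(E° − E)/RT = 2×96485×(0.62 − 0.680)/(8.314×310) = -4.492, so Q = 0.0112.
With Q = [Zn²⁺]/[Sn²⁺] and the known concentrations, [Zn²⁺] in the numerator gives [Zn²⁺] = 0.0016 M.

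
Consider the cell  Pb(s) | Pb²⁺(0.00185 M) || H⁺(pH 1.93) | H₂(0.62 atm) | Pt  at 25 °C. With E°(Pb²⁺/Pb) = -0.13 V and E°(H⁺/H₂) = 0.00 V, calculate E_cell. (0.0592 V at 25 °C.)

0.10 V

The hydrogen couple is the cathode, so E°_cell = 0.13 V; n = 2.
[H⁺] = 10^(−1.93) = 0.012 M, and Q = [Pb²⁺]·P(H₂) / [H⁺]^2 = 8.31.
E = E° − (0.0592/2) log Q = 0.13 − (0.0592/2)(0.920) = 0.103 V.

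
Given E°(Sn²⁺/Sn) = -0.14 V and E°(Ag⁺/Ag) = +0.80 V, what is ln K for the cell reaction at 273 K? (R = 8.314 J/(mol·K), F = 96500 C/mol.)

E°_cell = +0.80 − (-0.14) = 0.94 V, with n = 2 electrons transferred.
At equilibrium E = 0, so the Nernst equation gives ln K = nFE°/RT = (2)(96500)(0.94)/((8.314)(273)) = 79.93.

ln K = 79.9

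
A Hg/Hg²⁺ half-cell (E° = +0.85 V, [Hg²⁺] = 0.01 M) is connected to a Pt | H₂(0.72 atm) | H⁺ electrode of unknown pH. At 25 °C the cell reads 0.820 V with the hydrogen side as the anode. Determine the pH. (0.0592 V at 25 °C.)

E°_cell = 0.85 V and n = 2.
log Q = n(E° − E)/0.0592 = 2×(0.85 − 0.820)/0.0592 = 1.014.
With Q = [H⁺]^2 / ([Hg²⁺]·P(H₂)), solving for [H⁺] gives log[H⁺] = -0.565, so pH = 0.56.

pH = 0.56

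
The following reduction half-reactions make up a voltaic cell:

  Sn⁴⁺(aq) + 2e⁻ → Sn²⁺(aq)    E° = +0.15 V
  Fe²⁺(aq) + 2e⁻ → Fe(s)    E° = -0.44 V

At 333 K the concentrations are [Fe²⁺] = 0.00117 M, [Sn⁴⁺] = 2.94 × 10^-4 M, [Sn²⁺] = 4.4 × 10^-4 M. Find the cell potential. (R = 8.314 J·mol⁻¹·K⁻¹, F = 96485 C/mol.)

0.681 V

The Sn⁴⁺/Sn²⁺ couple has the higher reduction potential and acts as the cathode, so E°_cell = +0.15 − (-0.44) = 0.59 V.
Balancing electrons gives n = 2; the reaction quotient is Q = [Fe²⁺]·[Sn²⁺]/[Sn⁴⁺] = 0.00175.
E = E° − (RT/nF) ln Q = 0.59 − (8.314×333)/(2×96485) × (-6.348) = 0.590 + 0.091 = 0.681 V.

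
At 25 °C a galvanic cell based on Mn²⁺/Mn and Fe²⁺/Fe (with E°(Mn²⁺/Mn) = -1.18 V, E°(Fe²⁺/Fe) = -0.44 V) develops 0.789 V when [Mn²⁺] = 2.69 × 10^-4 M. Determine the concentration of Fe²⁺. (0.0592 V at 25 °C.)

0.012 M

From the Nernst equation, log Q = n(E° − E)/0.0592 = 2(0.74 − 0.789)/0.0592 = -1.655, so Q = 0.0221.
With Q = [Mn²⁺]/[Fe²⁺] and the known concentrations, [Fe²⁺] in the denominator gives [Fe²⁺] = 0.012 M.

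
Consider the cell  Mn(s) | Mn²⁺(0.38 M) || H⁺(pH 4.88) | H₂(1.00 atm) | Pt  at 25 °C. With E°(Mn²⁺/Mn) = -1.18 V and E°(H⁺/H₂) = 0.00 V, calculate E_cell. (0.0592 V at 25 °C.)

0.90 V

The hydrogen couple is the cathode, so E°_cell = 1.18 V; n = 2.
[H⁺] = 10^(−4.88) = 1.3 × 10^-5 M, and Q = [Mn²⁺]·P(H₂) / [H⁺]^2 = 2.19 × 10^9.
E = E° − (0.0592/2) log Q = 1.18 − (0.0592/2)(9.340) = 0.904 V.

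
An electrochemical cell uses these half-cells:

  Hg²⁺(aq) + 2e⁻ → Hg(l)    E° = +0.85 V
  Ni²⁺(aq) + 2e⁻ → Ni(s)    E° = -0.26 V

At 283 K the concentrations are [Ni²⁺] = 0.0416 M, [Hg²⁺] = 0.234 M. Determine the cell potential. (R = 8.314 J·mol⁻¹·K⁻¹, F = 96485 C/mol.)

The Hg²⁺/Hg couple has the higher reduction potential and acts as the cathode, so E°_cell = +0.85 − (-0.26) = 1.11 V.
Balancing electrons gives n = 2; the reaction quotient is Q = [Ni²⁺]/[Hg²⁺] = 0.178.
E = E° − (RT/nF) ln Q = 1.11 − (8.314×283)/(2×96485) × (-1.727) = 1.110 + 0.021 = 1.131 V.

1.13 V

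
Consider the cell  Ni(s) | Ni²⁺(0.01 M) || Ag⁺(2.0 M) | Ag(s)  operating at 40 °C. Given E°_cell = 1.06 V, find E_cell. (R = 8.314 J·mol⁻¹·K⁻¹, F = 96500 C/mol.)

1.14 V

Balancing electrons gives n = 2; the reaction quotient is Q = [Ni²⁺]/[Ag⁺]^2 = 0.00250.
E = E° − (RT/nF) ln Q = 1.06 − (8.314×313)/(2×96500) × (-5.991) = 1.060 + 0.081 = 1.141 V.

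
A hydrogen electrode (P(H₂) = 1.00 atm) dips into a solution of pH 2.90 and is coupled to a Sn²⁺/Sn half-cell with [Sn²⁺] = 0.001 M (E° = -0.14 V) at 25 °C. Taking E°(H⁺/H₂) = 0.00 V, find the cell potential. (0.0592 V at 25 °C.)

The hydrogen couple is the cathode, so E°_cell = 0.14 V; n = 2.
[H⁺] = 10^(−2.90) = 0.0013 M, and Q = [Sn²⁺]·P(H₂) / [H⁺]^2 = 631.
E = E° − (0.0592/2) log Q = 0.14 − (0.0592/2)(2.800) = 0.057 V.

0.057 V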